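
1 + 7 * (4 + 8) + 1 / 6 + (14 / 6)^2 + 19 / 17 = 28069 / 306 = 91.73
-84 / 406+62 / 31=52 / 29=1.79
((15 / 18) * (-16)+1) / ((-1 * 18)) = 37 / 54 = 0.69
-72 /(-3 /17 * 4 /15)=1530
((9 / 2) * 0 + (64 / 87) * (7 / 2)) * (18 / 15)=448 / 145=3.09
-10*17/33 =-170/33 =-5.15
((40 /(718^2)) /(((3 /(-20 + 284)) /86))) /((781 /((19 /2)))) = 65360 /9150551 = 0.01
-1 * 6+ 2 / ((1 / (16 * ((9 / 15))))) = 66 / 5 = 13.20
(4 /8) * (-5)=-2.50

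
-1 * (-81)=81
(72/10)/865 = 36/4325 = 0.01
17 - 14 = 3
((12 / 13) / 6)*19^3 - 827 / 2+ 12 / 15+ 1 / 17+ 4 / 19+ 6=27243117 / 41990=648.80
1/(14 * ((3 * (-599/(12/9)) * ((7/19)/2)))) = -76/264159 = -0.00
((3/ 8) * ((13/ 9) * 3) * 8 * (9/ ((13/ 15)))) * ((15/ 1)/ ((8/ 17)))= 34425/ 8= 4303.12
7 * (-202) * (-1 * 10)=14140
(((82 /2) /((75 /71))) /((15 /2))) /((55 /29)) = 168838 /61875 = 2.73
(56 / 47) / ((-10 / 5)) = -28 / 47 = -0.60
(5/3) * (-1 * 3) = -5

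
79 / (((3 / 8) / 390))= 82160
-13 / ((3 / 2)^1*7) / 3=-26 / 63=-0.41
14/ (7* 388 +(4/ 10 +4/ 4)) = 10/ 1941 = 0.01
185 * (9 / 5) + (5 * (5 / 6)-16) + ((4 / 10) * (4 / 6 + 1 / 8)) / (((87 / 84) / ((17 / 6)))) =322.03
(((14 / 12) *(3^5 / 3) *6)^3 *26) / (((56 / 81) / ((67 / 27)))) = 68044111317 / 4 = 17011027829.25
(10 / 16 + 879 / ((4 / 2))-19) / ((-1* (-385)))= 3369 / 3080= 1.09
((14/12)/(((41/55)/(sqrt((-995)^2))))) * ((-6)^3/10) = -1379070/41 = -33635.85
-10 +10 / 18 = -85 / 9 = -9.44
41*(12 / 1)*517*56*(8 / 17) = 113955072 / 17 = 6703239.53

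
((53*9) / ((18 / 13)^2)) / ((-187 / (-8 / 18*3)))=8957 / 5049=1.77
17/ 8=2.12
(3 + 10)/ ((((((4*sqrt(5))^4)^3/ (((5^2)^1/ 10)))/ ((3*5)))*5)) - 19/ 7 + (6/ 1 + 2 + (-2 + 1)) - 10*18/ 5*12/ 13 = -276194918396451/ 9542041600000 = -28.95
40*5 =200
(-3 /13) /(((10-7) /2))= -2 /13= -0.15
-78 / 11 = -7.09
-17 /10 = -1.70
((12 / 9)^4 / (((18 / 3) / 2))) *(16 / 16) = 256 / 243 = 1.05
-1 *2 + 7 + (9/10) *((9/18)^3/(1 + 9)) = 5.01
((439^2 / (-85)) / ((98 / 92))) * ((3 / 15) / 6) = -4432583 / 62475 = -70.95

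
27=27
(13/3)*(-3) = -13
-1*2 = -2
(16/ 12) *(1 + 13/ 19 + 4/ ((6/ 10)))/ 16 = 119/ 171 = 0.70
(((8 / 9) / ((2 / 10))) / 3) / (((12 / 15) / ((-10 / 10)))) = -50 / 27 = -1.85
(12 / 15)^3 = 64 / 125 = 0.51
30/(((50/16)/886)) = 42528/5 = 8505.60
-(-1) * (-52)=-52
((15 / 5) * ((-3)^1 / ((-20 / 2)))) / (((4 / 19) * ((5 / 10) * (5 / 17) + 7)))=323 / 540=0.60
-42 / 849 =-0.05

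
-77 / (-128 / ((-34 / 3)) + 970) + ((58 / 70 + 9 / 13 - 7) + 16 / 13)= -32841901 / 7590310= -4.33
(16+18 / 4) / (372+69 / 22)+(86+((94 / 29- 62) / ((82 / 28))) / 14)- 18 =653744683 / 9812817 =66.62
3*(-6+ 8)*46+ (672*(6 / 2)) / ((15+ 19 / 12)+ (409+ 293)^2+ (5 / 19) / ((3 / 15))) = 31012756116 / 112363393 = 276.00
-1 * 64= -64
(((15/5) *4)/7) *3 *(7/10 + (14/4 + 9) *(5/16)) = 6633/280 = 23.69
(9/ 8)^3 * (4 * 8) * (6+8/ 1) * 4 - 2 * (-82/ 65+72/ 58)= 9619307/ 3770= 2551.54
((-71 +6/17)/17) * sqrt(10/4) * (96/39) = -19216 * sqrt(10)/3757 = -16.17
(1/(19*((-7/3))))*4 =-12/133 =-0.09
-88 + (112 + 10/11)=274/11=24.91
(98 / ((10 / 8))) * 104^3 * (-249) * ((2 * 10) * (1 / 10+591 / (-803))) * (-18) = -20186163690061824 / 4015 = -5027687095905.81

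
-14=-14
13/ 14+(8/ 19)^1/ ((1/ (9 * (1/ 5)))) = 2243/ 1330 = 1.69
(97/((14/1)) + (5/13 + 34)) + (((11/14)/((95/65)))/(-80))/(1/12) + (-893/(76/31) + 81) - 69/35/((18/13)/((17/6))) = -30630469/124488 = -246.05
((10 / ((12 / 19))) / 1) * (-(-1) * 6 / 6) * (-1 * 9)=-285 / 2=-142.50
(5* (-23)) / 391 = -5 / 17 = -0.29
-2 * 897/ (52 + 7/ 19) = -34086/ 995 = -34.26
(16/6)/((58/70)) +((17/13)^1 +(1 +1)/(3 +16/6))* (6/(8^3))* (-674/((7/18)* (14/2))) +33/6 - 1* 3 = 54273389/60295872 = 0.90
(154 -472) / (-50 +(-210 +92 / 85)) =4505 / 3668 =1.23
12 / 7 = 1.71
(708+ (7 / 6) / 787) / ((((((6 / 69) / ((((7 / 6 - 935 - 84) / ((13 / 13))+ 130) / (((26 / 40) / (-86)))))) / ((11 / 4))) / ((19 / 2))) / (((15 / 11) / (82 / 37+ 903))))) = 309552611219113675 / 8224005192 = 37640128.38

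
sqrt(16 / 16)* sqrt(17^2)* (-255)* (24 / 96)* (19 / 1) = -82365 / 4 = -20591.25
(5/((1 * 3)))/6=5/18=0.28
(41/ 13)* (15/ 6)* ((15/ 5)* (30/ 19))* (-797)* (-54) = 397025550/ 247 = 1607390.89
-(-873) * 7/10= 6111/10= 611.10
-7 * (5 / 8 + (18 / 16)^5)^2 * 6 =-132822098661 / 536870912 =-247.40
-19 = -19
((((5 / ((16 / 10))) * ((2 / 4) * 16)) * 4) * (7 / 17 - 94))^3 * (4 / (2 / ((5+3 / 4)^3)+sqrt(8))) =3135985319670848000000 / 727290260833 - 596180209131800119000000 * sqrt(2) / 727290260833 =-1154958614585.14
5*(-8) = -40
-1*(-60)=60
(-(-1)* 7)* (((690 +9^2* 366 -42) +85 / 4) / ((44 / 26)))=125394.90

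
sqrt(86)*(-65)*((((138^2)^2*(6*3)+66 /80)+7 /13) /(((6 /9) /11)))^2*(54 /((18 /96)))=-112941819004139283512994803361*sqrt(86) /520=-2014191041599450431997190000.00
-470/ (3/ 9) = -1410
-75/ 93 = -25/ 31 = -0.81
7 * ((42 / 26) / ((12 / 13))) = 49 / 4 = 12.25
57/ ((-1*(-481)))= 57/ 481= 0.12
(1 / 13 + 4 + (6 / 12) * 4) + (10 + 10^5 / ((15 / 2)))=520627 / 39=13349.41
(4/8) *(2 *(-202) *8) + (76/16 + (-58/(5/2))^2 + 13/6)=-321253/300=-1070.84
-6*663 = -3978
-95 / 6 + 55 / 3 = 5 / 2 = 2.50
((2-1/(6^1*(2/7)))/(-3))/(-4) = 17/144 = 0.12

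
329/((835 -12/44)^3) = 437899/774126376568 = 0.00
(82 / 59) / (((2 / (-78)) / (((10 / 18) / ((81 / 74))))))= -394420 / 14337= -27.51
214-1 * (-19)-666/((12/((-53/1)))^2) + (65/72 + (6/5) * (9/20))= -2870366/225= -12757.18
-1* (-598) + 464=1062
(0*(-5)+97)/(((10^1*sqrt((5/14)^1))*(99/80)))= 776*sqrt(70)/495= 13.12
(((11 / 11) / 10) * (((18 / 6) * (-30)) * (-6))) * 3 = 162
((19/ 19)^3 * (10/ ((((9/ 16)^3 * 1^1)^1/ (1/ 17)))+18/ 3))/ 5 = 115318/ 61965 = 1.86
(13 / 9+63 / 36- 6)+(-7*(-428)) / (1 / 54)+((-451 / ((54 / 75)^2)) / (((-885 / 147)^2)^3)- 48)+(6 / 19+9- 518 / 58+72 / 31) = 235969990674192666636136 / 1458983532621890025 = 161735.88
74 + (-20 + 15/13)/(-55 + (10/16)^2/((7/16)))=292858/3939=74.35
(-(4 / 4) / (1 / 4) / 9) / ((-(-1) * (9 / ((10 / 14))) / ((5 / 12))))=-25 / 1701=-0.01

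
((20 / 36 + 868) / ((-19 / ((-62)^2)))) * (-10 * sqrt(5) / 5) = 60097096 * sqrt(5) / 171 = 785854.92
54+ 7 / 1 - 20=41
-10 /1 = -10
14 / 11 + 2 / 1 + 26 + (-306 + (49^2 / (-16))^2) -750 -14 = 60482123 / 2816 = 21478.03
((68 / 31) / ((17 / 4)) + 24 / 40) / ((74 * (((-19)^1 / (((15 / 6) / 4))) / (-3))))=519 / 348688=0.00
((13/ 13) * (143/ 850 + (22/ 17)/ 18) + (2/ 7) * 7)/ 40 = 17137/ 306000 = 0.06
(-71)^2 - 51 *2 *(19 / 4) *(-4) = 6979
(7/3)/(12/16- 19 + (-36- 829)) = -28/10599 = -0.00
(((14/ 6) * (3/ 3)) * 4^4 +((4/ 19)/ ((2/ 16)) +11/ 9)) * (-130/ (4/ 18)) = -6671665/ 19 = -351140.26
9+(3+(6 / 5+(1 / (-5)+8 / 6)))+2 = 16.33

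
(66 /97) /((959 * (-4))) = -33 /186046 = -0.00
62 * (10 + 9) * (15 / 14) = 8835 / 7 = 1262.14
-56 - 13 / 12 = -685 / 12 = -57.08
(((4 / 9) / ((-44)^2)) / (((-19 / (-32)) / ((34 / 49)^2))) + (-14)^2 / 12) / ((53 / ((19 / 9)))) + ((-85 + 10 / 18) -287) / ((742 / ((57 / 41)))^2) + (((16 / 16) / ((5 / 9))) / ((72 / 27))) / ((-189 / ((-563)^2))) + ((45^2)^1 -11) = 3922964312846801347 / 4444695293429160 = 882.62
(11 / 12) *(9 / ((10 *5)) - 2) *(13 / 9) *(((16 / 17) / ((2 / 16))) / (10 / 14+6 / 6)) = -364364 / 34425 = -10.58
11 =11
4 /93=0.04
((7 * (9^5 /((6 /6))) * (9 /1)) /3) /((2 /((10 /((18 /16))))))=5511240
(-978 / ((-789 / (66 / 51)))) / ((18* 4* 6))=0.00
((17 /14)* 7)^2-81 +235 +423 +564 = 4853 /4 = 1213.25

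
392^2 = 153664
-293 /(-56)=293 /56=5.23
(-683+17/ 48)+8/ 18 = -98237/ 144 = -682.20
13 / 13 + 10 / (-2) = -4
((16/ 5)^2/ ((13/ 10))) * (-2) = -1024/ 65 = -15.75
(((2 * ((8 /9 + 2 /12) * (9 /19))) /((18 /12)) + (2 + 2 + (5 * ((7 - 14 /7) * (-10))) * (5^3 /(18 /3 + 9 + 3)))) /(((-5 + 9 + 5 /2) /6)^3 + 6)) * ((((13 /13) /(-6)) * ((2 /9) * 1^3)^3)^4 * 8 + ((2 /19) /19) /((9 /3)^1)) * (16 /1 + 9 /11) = -80396774046244237184 /10870967893025132343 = -7.40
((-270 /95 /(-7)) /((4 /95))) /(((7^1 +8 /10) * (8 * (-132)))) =-75 /64064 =-0.00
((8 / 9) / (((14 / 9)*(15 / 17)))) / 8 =17 / 210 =0.08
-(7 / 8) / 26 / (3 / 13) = -0.15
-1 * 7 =-7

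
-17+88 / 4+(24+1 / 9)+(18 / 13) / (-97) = 330220 / 11349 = 29.10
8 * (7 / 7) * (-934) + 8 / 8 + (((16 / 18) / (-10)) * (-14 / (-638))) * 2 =-107246261 / 14355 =-7471.00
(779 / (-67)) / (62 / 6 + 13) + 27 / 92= -44187 / 215740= -0.20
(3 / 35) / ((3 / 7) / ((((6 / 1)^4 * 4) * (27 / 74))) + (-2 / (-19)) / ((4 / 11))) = 0.30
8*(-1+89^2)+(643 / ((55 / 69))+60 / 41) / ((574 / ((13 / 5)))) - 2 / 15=1230237730793 / 19415550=63363.53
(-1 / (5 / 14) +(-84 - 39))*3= -1887 / 5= -377.40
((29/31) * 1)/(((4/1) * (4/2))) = 29/248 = 0.12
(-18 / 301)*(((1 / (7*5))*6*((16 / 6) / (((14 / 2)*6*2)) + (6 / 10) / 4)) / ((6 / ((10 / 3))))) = -229 / 221235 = -0.00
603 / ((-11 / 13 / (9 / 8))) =-70551 / 88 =-801.72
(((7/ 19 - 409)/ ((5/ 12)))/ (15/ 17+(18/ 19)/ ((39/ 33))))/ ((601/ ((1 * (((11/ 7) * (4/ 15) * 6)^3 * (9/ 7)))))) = -19.80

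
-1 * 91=-91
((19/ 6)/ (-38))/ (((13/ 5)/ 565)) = -2825/ 156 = -18.11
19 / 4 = 4.75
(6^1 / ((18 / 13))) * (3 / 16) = 13 / 16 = 0.81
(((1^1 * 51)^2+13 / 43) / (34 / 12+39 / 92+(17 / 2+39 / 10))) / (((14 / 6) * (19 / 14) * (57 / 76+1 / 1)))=3704670720 / 123570433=29.98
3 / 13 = 0.23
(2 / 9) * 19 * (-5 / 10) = -19 / 9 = -2.11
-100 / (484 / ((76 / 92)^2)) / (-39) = 9025 / 2496351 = 0.00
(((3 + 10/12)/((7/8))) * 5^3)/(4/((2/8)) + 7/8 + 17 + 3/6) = 3680/231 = 15.93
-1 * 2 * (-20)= 40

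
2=2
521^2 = 271441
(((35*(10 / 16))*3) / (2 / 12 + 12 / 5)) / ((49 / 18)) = 10125 / 1078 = 9.39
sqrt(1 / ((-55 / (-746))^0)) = 1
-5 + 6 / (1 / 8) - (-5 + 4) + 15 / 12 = 45.25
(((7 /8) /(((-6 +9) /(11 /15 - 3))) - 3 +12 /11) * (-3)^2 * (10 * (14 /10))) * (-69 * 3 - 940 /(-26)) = 55327.75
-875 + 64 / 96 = -2623 / 3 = -874.33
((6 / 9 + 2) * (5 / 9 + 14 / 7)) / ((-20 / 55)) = -506 / 27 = -18.74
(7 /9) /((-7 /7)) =-7 /9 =-0.78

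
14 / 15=0.93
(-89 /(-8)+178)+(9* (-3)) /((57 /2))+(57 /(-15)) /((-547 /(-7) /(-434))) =87002949 /415720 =209.28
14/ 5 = 2.80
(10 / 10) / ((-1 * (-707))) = 1 / 707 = 0.00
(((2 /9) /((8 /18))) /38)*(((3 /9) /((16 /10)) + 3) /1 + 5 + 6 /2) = 269 /1824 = 0.15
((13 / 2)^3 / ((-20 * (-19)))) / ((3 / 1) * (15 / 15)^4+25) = 2197 / 85120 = 0.03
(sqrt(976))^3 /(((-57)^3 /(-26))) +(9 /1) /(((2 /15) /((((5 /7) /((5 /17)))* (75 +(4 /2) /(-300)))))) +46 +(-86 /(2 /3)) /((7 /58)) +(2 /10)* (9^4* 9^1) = 101504* sqrt(61) /185193 +3231269 /140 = 23084.77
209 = 209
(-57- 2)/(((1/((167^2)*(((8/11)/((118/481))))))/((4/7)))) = -2787451.22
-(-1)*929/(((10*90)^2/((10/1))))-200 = -16199071/81000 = -199.99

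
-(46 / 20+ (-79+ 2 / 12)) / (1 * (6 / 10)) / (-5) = -1148 / 45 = -25.51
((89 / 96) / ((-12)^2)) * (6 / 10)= 89 / 23040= 0.00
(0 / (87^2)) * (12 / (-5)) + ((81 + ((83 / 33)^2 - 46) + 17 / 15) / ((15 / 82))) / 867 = 18957662 / 70812225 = 0.27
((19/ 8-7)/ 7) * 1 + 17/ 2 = 439/ 56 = 7.84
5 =5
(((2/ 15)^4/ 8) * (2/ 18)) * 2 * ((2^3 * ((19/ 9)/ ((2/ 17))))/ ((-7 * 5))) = -5168/ 143521875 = -0.00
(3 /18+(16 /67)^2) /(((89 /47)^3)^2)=0.00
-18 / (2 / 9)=-81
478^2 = 228484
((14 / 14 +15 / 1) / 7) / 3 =16 / 21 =0.76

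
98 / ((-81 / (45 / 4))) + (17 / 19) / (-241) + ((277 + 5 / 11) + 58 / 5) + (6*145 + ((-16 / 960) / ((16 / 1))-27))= 32448751417 / 29012544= 1118.44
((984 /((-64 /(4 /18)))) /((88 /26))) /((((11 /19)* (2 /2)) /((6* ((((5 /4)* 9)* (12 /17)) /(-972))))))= 0.09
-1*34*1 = -34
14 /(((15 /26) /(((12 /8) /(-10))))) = -91 /25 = -3.64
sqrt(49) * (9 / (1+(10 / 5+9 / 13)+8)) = 819 / 152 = 5.39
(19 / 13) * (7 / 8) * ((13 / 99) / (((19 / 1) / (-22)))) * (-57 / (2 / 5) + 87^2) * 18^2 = -935739 / 2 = -467869.50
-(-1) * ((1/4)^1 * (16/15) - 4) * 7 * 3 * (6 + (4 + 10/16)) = -833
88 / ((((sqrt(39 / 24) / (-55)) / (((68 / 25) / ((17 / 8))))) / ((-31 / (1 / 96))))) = 184369152 * sqrt(26) / 65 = 14463106.21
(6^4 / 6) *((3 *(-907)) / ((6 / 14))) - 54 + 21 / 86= -117943647 / 86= -1371437.76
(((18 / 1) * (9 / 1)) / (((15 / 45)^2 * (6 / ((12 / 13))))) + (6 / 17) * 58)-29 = 47687 / 221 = 215.78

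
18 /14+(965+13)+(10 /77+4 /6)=226399 /231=980.08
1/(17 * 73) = 1/1241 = 0.00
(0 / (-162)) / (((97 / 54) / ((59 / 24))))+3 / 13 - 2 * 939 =-24411 / 13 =-1877.77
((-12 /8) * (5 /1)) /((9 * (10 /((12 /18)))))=-1 /18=-0.06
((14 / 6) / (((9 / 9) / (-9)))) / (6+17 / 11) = -231 / 83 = -2.78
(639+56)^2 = 483025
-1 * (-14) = 14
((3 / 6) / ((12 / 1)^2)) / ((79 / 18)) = 1 / 1264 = 0.00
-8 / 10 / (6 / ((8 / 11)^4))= -8192 / 219615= -0.04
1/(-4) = -1/4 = -0.25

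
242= 242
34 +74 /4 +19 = 143 /2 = 71.50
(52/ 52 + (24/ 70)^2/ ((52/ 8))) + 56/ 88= 289818/ 175175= 1.65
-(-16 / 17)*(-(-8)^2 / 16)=-64 / 17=-3.76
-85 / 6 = -14.17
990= 990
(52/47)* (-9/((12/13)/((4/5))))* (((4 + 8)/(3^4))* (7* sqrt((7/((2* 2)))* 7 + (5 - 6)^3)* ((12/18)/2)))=-9464* sqrt(5)/2115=-10.01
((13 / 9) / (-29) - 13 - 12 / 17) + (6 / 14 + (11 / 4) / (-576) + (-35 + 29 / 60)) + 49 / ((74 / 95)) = 22147930111 / 1470954240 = 15.06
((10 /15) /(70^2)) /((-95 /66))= -11 /116375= -0.00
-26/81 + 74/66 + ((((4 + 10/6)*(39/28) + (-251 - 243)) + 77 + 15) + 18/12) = -9774799/24948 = -391.81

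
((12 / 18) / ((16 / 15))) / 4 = 5 / 32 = 0.16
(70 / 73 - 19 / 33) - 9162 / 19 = -481.83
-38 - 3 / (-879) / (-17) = -189279 / 4981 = -38.00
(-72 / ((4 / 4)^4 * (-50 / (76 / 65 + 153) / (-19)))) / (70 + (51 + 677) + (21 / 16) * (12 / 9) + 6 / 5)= -27417456 / 5206175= -5.27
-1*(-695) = 695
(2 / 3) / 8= 1 / 12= 0.08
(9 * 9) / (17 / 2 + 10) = 162 / 37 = 4.38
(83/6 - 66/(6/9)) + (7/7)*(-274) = -2155/6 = -359.17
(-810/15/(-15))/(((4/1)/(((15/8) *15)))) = 405/16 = 25.31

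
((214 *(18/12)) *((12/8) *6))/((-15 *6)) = -321/10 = -32.10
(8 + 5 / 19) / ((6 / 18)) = 471 / 19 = 24.79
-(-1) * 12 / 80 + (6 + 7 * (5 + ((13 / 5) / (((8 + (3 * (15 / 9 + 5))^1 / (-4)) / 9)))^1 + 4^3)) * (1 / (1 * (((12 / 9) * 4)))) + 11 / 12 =12359 / 120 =102.99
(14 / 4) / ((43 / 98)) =343 / 43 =7.98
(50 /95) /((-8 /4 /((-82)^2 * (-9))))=15925.26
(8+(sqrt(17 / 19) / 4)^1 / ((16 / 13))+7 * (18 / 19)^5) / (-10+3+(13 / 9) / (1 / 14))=117 * sqrt(323) / 144704+297321912 / 294655781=1.02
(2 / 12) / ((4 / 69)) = 23 / 8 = 2.88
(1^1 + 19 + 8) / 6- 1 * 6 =-4 / 3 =-1.33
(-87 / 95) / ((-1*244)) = 87 / 23180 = 0.00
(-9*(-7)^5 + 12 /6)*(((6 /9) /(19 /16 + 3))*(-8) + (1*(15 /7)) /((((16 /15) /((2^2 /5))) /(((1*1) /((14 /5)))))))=-8338785655 /78792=-105832.90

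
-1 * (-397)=397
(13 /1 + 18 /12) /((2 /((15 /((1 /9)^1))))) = 3915 /4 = 978.75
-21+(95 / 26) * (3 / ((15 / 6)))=-216 / 13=-16.62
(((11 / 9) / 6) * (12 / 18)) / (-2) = -11 / 162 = -0.07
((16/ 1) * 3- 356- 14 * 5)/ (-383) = 378/ 383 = 0.99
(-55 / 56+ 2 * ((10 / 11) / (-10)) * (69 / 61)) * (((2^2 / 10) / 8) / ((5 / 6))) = -133899 / 1878800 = -0.07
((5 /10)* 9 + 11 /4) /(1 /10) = 145 /2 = 72.50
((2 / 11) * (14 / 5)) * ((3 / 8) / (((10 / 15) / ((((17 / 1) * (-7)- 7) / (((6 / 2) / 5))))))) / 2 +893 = 862.93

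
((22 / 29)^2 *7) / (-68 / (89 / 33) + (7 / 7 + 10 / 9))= -2713788 / 15562705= -0.17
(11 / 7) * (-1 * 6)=-66 / 7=-9.43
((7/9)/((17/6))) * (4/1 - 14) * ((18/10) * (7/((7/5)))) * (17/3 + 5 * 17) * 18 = -40320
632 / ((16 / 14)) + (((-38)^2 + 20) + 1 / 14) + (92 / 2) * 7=32747 / 14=2339.07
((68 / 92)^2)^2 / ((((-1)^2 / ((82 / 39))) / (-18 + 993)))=171218050 / 279841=611.84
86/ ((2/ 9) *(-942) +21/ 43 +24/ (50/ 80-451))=-0.41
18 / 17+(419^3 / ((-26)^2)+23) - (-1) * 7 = 1250877931 / 11492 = 108847.71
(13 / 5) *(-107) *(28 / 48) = -9737 / 60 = -162.28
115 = 115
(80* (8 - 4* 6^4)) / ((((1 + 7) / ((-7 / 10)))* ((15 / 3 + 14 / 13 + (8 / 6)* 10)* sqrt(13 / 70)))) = 108696* sqrt(910) / 757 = 4331.50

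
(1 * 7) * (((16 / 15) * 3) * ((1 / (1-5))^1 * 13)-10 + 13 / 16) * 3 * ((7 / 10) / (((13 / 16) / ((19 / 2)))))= -4376631 / 1300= -3366.64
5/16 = 0.31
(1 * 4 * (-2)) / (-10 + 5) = 8 / 5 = 1.60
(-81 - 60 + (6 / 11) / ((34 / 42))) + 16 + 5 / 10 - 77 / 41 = -1927549 / 15334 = -125.70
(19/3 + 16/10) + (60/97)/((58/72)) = 367147/42195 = 8.70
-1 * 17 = -17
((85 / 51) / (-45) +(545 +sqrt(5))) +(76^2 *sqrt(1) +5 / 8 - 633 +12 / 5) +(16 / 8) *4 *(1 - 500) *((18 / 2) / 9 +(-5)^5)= sqrt(5) +13474834907 / 1080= 12476701.22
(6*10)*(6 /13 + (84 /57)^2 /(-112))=26.53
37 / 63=0.59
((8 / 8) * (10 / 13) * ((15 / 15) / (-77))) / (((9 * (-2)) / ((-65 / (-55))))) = 5 / 7623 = 0.00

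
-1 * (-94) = 94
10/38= 5/19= 0.26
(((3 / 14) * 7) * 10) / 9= 5 / 3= 1.67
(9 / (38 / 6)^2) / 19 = 81 / 6859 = 0.01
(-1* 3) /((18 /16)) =-8 /3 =-2.67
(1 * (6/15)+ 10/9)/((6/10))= 68/27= 2.52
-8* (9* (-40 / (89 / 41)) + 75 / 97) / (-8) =-1425045 / 8633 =-165.07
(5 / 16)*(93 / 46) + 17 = 12977 / 736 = 17.63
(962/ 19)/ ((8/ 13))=6253/ 76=82.28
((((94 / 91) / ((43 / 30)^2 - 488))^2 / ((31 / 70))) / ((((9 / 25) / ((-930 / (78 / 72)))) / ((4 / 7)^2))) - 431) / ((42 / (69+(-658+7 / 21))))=54856791635144905163783 / 9080818055168250573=6040.95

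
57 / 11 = 5.18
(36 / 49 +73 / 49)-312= -15179 / 49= -309.78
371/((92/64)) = 5936/23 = 258.09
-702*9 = -6318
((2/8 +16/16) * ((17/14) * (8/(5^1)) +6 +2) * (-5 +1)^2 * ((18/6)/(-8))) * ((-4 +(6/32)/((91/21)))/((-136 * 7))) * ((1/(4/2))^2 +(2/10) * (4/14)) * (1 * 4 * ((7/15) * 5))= -0.89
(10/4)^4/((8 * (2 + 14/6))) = 1875/1664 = 1.13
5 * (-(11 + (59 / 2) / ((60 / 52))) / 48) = -1097 / 288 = -3.81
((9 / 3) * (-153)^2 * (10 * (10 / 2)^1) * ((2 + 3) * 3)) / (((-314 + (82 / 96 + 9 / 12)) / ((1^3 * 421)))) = -212872082400 / 2999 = -70981021.14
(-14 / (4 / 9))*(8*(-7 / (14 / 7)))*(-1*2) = -1764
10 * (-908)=-9080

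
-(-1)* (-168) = -168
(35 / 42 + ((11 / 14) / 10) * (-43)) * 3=-1069 / 140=-7.64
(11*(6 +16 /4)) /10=11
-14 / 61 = -0.23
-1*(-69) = 69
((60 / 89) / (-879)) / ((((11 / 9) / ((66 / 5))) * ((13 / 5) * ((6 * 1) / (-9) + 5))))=-3240 / 4407013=-0.00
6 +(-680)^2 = 462406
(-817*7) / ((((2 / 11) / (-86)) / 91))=246162917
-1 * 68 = -68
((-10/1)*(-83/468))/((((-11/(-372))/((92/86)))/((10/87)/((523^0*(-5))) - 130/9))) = -4469198080/4814667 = -928.25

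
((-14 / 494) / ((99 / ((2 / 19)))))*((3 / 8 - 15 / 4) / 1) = 21 / 206492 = 0.00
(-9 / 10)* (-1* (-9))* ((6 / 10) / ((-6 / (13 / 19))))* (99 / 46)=104247 / 87400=1.19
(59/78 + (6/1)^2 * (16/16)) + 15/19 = 37.55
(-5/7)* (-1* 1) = 5/7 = 0.71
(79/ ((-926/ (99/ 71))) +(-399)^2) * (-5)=-52334105625/ 65746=-796004.41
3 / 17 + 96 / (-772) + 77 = 252808 / 3281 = 77.05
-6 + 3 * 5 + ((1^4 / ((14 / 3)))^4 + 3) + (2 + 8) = 845233 / 38416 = 22.00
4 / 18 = 2 / 9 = 0.22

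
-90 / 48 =-15 / 8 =-1.88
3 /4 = 0.75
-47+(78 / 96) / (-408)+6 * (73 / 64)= -262153 / 6528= -40.16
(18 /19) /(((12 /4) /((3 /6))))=3 /19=0.16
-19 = -19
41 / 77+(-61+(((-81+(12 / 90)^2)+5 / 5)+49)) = -1584367 / 17325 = -91.45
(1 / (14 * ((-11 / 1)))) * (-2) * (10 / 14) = 0.01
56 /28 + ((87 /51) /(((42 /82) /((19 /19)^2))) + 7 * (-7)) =-15590 /357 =-43.67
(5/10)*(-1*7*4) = -14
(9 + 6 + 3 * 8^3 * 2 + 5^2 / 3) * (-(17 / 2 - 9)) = 4643 / 3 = 1547.67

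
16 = 16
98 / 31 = 3.16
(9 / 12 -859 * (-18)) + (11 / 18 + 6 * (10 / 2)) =557761 / 36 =15493.36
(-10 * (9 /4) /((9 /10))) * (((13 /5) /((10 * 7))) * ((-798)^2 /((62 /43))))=-12713337 /31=-410107.65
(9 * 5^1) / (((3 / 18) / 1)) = 270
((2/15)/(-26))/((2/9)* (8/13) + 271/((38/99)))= -114/15698005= -0.00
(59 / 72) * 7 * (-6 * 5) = -2065 / 12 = -172.08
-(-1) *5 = 5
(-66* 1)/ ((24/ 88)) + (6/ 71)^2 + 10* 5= -967836/ 5041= -191.99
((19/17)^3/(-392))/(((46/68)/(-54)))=185193/651406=0.28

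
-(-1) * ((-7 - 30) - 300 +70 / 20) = -333.50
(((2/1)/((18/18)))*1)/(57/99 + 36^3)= 66/1539667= 0.00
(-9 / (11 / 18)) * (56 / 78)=-1512 / 143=-10.57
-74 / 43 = -1.72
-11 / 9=-1.22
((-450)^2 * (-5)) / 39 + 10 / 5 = -337474 / 13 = -25959.54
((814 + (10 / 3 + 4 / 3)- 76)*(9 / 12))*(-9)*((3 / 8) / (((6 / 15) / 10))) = -375975 / 8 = -46996.88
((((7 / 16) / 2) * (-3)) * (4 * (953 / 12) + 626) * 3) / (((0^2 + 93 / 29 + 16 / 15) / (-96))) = 41734.03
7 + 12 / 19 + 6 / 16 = 1217 / 152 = 8.01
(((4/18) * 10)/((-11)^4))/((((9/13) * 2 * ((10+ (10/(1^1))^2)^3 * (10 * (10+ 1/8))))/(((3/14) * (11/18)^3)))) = 13/326794762602000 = 0.00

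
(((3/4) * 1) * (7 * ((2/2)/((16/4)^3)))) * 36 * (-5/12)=-315/256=-1.23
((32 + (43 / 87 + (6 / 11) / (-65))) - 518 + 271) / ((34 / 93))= -206829706 / 352495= -586.76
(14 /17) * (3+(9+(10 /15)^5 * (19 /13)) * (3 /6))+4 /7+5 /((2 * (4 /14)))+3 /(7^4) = 8034771509 /515763612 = 15.58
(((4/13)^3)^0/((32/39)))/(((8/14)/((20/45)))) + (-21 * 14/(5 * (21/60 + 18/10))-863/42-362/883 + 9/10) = -5926982879/127575840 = -46.46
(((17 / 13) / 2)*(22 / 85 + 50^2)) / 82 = 19.94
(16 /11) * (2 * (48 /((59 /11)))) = 1536 /59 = 26.03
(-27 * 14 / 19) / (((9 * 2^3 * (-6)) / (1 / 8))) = 0.01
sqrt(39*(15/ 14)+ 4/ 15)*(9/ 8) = 3*sqrt(1854510)/ 560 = 7.30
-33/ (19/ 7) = -231/ 19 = -12.16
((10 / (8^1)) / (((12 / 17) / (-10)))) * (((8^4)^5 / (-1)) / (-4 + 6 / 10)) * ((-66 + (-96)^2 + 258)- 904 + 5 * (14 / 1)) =-51485150940099510272000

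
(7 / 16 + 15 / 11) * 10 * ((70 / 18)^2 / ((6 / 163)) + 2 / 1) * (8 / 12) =318025495 / 64152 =4957.37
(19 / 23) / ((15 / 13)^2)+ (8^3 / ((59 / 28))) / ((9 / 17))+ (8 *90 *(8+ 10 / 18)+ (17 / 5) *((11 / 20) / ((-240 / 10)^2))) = 517408471103 / 78163200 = 6619.59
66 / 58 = 33 / 29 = 1.14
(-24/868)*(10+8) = -108/217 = -0.50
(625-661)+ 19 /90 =-3221 /90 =-35.79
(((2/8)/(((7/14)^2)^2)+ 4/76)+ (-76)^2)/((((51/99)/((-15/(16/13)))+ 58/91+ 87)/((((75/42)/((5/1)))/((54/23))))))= 231539275/23067292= 10.04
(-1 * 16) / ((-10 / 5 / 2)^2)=-16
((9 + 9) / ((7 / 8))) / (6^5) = 1 / 378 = 0.00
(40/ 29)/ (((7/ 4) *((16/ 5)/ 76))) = 3800/ 203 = 18.72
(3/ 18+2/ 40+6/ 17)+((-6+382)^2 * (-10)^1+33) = -1442000959/ 1020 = -1413726.43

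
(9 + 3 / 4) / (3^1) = 13 / 4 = 3.25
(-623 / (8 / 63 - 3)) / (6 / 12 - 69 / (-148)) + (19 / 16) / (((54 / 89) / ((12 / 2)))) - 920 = -2548736999 / 3727152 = -683.83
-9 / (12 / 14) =-21 / 2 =-10.50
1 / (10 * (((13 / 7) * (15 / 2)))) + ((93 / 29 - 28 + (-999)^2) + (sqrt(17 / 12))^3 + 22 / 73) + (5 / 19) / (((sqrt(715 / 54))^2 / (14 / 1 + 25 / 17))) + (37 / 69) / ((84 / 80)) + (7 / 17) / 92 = 17 * sqrt(51) / 72 + 614781296923437563 / 616027311900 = 997979.02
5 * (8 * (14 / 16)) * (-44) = -1540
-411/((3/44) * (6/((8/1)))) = -24112/3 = -8037.33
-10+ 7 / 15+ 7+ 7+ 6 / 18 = 24 / 5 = 4.80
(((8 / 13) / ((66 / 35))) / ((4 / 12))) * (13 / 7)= 20 / 11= 1.82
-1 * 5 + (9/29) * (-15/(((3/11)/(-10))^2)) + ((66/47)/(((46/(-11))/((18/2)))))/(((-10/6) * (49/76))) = -6260.81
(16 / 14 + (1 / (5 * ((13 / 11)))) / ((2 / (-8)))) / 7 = 212 / 3185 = 0.07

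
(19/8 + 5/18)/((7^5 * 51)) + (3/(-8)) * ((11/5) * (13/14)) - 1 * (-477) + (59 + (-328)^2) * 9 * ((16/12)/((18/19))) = 841768501891799/617153040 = 1363954.23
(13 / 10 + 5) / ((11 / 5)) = 63 / 22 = 2.86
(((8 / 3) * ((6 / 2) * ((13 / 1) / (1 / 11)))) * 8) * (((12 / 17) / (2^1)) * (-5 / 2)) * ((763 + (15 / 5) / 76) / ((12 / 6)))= -995125560 / 323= -3080884.09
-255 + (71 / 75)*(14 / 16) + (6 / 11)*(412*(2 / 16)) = -1492133 / 6600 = -226.08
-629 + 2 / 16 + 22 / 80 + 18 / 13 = -40769 / 65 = -627.22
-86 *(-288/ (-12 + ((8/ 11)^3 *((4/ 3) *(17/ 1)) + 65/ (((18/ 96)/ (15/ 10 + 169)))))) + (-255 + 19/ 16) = -239203222759/ 943999280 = -253.39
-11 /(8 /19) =-209 /8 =-26.12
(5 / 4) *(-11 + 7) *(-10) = 50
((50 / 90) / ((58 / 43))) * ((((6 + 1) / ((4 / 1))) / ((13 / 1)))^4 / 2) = 516215 / 7633327104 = 0.00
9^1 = 9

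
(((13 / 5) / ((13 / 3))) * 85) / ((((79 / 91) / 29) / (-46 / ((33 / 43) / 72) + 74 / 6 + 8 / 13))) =-6370038703 / 869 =-7330309.21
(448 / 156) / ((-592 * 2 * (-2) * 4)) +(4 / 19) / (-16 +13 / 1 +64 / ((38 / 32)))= 99121 / 22326096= 0.00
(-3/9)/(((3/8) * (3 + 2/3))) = -8/33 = -0.24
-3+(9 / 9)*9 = 6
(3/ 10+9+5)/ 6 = 143/ 60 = 2.38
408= 408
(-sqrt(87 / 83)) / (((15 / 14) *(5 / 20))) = -56 *sqrt(7221) / 1245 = -3.82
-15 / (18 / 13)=-65 / 6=-10.83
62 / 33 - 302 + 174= -4162 / 33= -126.12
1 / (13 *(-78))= -1 / 1014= -0.00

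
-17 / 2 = -8.50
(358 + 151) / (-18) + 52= 427 / 18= 23.72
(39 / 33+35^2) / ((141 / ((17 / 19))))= 76432 / 9823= 7.78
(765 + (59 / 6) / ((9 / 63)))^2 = 25030009 / 36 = 695278.03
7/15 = 0.47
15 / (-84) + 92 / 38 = 1193 / 532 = 2.24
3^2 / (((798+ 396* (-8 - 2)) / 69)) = -207 / 1054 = -0.20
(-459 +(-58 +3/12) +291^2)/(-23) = -3659.32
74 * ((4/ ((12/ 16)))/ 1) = 1184/ 3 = 394.67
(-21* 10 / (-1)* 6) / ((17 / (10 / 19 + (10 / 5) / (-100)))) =60606 / 1615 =37.53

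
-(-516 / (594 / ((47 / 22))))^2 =-4084441 / 1185921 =-3.44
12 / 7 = 1.71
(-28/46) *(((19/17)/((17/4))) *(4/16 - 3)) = 2926/6647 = 0.44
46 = 46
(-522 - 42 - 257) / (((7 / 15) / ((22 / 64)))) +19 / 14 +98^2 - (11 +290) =1948711 / 224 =8699.60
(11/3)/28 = 0.13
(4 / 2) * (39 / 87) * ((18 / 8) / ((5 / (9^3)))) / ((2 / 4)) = 85293 / 145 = 588.23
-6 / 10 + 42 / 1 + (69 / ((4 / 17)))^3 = 8069836833 / 320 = 25218240.10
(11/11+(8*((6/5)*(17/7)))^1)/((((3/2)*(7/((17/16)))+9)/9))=43401/3745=11.59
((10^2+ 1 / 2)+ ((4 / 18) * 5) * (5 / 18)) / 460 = 16331 / 74520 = 0.22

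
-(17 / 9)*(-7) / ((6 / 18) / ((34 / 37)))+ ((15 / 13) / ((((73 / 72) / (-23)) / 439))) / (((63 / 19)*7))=-2367205714 / 5161611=-458.62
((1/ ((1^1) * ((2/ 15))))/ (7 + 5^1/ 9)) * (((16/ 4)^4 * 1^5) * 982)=4242240/ 17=249543.53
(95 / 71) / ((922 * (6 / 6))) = 95 / 65462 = 0.00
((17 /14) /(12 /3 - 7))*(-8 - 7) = 85 /14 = 6.07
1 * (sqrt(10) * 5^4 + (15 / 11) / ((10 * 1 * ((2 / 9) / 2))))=27 / 22 + 625 * sqrt(10)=1977.65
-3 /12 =-1 /4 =-0.25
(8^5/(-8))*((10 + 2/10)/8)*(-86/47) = 2245632/235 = 9555.88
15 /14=1.07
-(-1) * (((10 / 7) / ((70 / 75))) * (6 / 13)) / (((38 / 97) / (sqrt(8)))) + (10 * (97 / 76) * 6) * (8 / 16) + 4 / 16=43650 * sqrt(2) / 12103 + 2929 / 76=43.64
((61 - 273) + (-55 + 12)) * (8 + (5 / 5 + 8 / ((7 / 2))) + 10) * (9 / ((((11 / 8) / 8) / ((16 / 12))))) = -29180160 / 77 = -378963.12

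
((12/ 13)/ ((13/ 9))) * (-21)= -2268/ 169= -13.42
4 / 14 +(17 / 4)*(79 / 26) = 9609 / 728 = 13.20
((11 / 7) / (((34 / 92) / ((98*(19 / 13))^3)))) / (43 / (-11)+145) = 320822049779 / 3622853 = 88555.08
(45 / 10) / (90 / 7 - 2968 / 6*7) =-189 / 144892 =-0.00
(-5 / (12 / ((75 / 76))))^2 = 15625 / 92416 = 0.17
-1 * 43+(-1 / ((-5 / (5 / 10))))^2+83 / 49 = -202351 / 4900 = -41.30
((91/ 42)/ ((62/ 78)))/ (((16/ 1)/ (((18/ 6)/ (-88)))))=-507/ 87296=-0.01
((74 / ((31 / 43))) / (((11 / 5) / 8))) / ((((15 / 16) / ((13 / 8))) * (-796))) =-165464 / 203577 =-0.81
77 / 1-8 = 69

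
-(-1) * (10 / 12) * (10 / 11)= 0.76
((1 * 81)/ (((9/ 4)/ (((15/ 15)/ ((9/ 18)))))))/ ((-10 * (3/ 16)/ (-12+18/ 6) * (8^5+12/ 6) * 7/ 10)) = 1728/ 114695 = 0.02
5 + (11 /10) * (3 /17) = 883 /170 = 5.19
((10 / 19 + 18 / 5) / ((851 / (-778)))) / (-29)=304976 / 2344505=0.13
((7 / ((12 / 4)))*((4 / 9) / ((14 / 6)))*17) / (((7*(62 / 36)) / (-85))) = -11560 / 217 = -53.27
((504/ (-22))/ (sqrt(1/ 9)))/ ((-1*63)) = 12/ 11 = 1.09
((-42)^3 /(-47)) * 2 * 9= 1333584 /47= 28374.13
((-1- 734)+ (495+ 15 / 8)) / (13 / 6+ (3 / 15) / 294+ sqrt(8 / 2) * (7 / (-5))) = 93345 / 248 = 376.39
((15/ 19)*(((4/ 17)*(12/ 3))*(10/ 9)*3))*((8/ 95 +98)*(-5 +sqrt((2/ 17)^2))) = -123743040/ 104329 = -1186.08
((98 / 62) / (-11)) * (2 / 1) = -98 / 341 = -0.29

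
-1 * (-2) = 2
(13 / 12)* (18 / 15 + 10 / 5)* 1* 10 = 34.67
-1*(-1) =1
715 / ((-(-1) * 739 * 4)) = 715 / 2956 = 0.24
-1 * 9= -9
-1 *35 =-35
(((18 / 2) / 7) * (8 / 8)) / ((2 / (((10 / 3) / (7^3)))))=15 / 2401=0.01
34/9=3.78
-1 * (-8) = 8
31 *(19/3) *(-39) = -7657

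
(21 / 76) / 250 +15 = 285021 / 19000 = 15.00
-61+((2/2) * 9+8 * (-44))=-404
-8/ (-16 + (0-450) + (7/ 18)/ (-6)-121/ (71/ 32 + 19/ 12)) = 315360/ 19626803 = 0.02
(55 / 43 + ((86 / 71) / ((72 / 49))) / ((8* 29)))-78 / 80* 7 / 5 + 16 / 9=360253663 / 212488800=1.70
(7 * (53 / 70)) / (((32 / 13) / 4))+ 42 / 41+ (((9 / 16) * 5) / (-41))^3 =13602034999 / 1411502080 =9.64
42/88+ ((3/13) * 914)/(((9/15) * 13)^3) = 10425029/11310156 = 0.92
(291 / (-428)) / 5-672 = -1438371 / 2140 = -672.14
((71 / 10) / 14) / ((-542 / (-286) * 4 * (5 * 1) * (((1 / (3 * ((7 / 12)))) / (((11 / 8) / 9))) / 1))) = 111683 / 31219200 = 0.00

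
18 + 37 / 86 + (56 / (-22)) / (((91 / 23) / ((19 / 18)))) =1964731 / 110682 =17.75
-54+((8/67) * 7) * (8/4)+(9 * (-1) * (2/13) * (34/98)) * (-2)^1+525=20214157/42679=473.63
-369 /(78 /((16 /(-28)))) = 246 /91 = 2.70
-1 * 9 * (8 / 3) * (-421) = 10104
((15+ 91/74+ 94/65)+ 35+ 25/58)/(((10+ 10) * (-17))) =-1851971/11856650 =-0.16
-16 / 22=-8 / 11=-0.73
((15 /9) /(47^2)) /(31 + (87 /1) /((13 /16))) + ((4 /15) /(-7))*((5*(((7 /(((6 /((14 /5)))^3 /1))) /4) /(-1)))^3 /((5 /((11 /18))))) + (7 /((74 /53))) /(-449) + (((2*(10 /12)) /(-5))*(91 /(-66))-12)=-11117667411312320829920291 /962711111282019412500000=-11.55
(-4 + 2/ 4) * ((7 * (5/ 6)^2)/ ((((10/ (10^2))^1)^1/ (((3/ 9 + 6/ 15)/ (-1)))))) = 124.77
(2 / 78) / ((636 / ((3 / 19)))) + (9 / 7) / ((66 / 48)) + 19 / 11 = 32203937 / 12096084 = 2.66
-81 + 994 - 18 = 895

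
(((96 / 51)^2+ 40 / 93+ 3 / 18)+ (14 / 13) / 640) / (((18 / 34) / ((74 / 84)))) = 5711290141 / 828696960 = 6.89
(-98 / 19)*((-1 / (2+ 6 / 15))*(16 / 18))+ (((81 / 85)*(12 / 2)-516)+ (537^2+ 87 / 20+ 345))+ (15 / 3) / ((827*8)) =83145892747811 / 288490680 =288209.98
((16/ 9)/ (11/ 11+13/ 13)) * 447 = 1192/ 3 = 397.33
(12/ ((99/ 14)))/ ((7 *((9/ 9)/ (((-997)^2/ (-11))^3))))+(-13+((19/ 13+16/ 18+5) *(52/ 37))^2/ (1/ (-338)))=-290421088777270984281053/ 1623525849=-178882947232502.60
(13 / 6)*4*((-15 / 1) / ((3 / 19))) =-2470 / 3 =-823.33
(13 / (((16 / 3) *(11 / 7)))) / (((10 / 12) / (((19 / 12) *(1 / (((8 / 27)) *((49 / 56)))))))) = 20007 / 1760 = 11.37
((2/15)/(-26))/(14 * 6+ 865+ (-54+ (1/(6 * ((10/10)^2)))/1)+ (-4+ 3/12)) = -0.00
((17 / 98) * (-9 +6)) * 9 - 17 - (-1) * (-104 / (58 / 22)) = -173737 / 2842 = -61.13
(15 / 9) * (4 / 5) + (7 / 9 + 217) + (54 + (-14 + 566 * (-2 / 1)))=-7856 / 9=-872.89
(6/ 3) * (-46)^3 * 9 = -1752048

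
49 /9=5.44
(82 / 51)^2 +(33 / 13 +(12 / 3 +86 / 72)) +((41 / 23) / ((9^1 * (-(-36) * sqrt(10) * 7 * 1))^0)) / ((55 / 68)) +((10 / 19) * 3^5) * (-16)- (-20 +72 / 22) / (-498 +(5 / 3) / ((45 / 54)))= -204957412889951 / 100774236420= -2033.83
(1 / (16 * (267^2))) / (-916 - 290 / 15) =-1 / 1066863648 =-0.00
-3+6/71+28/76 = -3436/1349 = -2.55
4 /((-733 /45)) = -180 /733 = -0.25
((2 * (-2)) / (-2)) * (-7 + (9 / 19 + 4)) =-96 / 19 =-5.05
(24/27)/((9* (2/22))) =88/81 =1.09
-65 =-65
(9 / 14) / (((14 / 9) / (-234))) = -9477 / 98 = -96.70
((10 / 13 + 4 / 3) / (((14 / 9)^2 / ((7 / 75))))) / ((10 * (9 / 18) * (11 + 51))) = 369 / 1410500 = 0.00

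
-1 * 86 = -86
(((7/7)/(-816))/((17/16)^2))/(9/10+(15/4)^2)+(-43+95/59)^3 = -256920730714820824/3623416053957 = -70905.67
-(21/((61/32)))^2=-451584/3721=-121.36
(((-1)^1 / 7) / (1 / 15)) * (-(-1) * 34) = -72.86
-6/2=-3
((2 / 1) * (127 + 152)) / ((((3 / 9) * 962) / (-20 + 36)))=13392 / 481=27.84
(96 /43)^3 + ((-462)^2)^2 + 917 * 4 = 45558344815.13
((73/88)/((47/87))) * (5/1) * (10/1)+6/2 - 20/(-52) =2155067/26884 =80.16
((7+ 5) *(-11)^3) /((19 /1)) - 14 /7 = -16010 /19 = -842.63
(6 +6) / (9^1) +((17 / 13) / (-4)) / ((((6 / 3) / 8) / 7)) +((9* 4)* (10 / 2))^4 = 1049759992.18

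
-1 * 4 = -4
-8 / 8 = -1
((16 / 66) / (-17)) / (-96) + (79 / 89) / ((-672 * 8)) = -4447 / 268418304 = -0.00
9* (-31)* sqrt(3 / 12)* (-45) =12555 / 2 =6277.50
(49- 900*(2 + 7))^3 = -521854556651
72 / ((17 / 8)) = 576 / 17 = 33.88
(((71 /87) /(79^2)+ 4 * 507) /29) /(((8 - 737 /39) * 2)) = -14314782911 /4461378850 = -3.21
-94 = -94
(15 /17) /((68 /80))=300 /289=1.04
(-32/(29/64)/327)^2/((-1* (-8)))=524288/89927289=0.01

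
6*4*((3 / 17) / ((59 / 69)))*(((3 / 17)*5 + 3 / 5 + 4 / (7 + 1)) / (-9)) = -93012 / 85255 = -1.09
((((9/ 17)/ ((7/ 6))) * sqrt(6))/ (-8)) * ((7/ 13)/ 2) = -27 * sqrt(6)/ 1768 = -0.04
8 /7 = 1.14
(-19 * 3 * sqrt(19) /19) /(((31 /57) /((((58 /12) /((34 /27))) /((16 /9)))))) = -401679 * sqrt(19) /33728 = -51.91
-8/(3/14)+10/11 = -1202/33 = -36.42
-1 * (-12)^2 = -144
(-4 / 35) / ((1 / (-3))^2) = -36 / 35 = -1.03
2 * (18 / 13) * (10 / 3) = 120 / 13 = 9.23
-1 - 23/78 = -101/78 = -1.29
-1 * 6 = -6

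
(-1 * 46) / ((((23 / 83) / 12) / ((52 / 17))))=-103584 / 17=-6093.18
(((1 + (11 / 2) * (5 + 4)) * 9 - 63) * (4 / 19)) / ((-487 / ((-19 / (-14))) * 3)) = -261 / 3409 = -0.08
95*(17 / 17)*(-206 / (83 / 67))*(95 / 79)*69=-8594850450 / 6557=-1310790.06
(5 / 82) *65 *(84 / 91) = 150 / 41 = 3.66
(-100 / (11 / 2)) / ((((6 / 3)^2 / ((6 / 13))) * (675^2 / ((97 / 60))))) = -97 / 13030875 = -0.00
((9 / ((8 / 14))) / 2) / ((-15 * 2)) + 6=459 / 80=5.74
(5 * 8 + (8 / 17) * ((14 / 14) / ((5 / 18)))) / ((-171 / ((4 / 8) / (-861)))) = 0.00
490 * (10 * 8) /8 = 4900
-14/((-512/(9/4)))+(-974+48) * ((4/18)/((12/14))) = -6635867/27648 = -240.01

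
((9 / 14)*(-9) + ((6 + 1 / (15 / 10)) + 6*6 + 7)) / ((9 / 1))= 1843 / 378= 4.88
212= 212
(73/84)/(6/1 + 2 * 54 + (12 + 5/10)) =0.01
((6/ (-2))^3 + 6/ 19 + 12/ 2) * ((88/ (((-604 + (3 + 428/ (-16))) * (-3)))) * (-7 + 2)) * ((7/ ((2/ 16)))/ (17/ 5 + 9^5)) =2934400/ 640302489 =0.00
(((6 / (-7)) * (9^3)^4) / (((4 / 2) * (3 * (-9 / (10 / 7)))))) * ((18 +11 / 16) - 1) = 113276018741.67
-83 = -83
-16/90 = -8/45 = -0.18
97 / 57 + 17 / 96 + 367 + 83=824227 / 1824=451.88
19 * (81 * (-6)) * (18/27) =-6156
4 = 4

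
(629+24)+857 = 1510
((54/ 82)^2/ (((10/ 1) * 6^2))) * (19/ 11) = 1539/ 739640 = 0.00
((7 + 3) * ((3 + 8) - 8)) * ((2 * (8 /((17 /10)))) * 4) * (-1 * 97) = -1862400 /17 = -109552.94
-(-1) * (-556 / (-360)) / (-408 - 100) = -139 / 45720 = -0.00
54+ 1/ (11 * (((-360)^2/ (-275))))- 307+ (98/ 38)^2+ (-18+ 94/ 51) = -8351423225/ 31814208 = -262.51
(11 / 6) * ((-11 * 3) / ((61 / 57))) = -6897 / 122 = -56.53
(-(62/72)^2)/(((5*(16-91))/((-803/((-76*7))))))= 771683/258552000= 0.00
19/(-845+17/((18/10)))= -171/7520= -0.02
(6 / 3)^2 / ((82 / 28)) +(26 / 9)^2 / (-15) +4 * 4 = 837364 / 49815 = 16.81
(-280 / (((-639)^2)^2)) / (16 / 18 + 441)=-280 / 73674384140673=-0.00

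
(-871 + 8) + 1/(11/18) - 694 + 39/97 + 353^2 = 131298659/1067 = 123054.04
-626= -626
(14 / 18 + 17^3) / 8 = 5528 / 9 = 614.22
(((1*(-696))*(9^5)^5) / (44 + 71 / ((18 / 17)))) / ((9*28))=-17853819746785156927895.85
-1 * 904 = -904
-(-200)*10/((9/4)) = 888.89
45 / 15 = 3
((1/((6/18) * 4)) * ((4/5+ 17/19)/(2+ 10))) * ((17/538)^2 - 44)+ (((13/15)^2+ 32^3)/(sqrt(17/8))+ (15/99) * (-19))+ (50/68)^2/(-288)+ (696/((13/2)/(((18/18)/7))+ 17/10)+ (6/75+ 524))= 3945667446182437391/7426653952291200+ 14745938 * sqrt(34)/3825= 23010.46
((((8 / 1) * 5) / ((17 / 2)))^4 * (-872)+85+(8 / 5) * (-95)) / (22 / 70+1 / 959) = -8156686798765 / 6013512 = -1356393.20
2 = 2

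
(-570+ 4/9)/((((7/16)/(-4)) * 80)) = 20504/315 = 65.09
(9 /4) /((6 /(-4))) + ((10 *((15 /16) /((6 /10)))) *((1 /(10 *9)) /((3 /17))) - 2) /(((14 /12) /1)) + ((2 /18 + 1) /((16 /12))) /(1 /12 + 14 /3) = -21025 /9576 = -2.20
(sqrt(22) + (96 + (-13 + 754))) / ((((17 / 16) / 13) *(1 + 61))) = 104 *sqrt(22) / 527 + 2808 / 17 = 166.10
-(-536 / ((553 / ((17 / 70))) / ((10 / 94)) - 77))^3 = 756556092928 / 47660394438712125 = 0.00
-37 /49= -0.76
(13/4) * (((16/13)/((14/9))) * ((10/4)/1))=45/7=6.43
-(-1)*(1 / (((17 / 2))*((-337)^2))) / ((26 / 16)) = 16 / 25098749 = 0.00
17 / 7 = 2.43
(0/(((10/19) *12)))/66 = 0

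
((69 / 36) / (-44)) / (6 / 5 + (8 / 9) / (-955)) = -65895 / 1813856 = -0.04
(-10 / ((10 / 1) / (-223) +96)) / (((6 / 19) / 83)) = -1758355 / 64194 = -27.39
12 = 12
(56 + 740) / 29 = 796 / 29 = 27.45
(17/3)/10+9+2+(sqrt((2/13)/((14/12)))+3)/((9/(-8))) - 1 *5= 39/10 - 16 *sqrt(273)/819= 3.58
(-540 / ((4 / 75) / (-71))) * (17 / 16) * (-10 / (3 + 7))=-12220875 / 16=-763804.69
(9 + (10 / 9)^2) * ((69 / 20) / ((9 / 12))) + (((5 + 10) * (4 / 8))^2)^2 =20808197 / 6480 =3211.14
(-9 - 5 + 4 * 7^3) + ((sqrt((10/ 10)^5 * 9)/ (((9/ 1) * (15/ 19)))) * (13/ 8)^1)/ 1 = 489127/ 360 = 1358.69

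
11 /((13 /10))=110 /13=8.46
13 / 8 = 1.62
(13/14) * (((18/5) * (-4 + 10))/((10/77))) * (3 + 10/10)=15444/25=617.76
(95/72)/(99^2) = 95/705672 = 0.00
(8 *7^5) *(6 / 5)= 806736 / 5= 161347.20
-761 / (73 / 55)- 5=-578.36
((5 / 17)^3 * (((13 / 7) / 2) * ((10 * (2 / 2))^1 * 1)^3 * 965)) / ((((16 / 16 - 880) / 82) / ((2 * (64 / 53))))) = -8229520000000 / 1602173517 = -5136.47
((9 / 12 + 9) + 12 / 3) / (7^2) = 55 / 196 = 0.28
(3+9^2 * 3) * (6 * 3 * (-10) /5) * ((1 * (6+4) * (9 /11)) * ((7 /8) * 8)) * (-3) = 16737840 /11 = 1521621.82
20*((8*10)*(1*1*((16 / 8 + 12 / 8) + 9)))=20000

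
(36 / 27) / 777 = 4 / 2331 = 0.00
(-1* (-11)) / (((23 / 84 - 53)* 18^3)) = -77 / 2152494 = -0.00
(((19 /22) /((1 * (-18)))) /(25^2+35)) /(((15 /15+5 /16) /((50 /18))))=-95 /617463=-0.00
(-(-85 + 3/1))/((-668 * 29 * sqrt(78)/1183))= -3731 * sqrt(78)/58116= -0.57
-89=-89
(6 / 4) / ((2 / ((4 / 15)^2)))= 4 / 75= 0.05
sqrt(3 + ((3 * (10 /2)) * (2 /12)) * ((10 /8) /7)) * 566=283 * sqrt(2702) /14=1050.75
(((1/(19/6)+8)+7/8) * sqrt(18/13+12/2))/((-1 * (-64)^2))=-1397 * sqrt(78)/2023424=-0.01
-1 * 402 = -402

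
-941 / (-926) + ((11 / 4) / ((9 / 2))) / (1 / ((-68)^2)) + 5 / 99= 2826.84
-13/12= -1.08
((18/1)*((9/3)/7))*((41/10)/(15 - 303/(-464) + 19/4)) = 513648/331345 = 1.55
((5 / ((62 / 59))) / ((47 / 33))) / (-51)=-3245 / 49538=-0.07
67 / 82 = 0.82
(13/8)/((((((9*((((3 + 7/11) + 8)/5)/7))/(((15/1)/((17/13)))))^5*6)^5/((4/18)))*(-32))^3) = -9817475217843984622292054391779585563087742484195859821178426305760115994636134646234387727418667444031390850496136801887946412411642331064467851010083997478829151026727944316109614168280764669153796091668840978180145310322485815758352392970618986636055669069229003948518525954029160143885120171081126727585797198116779327392578125/144197307101348124360101245525488953706350749337194302390753972448238200653465127838976424968427984108344830949666282071855353174437622225928567506674410984939962207398985288217267496834638822908414672097221238627972234429669413625185958106965261987931129822871390363381060077248285680048151373128876949504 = -68083623856746763271883620.00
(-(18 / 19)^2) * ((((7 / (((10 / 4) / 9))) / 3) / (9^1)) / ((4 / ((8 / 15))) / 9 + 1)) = -0.46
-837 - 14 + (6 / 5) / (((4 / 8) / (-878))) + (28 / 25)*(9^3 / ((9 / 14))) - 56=-43603 / 25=-1744.12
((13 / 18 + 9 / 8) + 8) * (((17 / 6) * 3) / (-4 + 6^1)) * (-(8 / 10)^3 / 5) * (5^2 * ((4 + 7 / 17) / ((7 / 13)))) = -18434 / 21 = -877.81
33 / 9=11 / 3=3.67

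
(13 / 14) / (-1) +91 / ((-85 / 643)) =-820287 / 1190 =-689.32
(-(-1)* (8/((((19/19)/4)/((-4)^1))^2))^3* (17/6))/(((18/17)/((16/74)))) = 4964982194176/999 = 4969952146.32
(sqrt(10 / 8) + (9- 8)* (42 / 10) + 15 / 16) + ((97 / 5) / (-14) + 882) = sqrt(5) / 2 + 496021 / 560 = 886.87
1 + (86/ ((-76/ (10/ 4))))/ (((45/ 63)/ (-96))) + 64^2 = 85067/ 19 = 4477.21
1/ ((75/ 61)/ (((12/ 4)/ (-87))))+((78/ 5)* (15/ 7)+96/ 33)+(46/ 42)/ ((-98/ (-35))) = 28683489/ 781550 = 36.70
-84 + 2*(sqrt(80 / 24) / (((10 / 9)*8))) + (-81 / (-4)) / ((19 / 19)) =-255 / 4 + 3*sqrt(30) / 40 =-63.34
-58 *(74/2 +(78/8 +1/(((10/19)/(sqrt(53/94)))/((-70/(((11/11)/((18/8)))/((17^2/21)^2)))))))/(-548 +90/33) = 59653/11996 - 506220781 *sqrt(4982)/7893368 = -4521.70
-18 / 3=-6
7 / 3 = 2.33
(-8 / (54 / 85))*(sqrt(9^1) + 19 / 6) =-6290 / 81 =-77.65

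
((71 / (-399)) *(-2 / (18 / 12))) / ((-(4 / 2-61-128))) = 284 / 223839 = 0.00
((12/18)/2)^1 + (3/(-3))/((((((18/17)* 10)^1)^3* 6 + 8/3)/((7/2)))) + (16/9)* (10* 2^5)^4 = 35237288770902443267/1890275472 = 18641351111.44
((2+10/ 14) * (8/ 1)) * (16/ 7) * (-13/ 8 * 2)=-161.31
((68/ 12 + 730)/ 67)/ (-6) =-2207/ 1206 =-1.83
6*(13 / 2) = 39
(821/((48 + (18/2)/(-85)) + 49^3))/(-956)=-69785/9564049616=-0.00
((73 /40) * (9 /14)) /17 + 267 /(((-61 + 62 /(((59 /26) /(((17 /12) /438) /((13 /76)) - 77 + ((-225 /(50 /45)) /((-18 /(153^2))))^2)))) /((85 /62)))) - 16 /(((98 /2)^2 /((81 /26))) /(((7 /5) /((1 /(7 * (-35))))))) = 1620897328708893732604257 /225441131863175789353520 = 7.19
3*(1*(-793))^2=1886547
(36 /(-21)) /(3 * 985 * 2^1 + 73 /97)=-1164 /4013401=-0.00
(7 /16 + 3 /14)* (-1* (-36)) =657 /28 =23.46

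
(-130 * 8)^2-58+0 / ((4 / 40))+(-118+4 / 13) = 14058516 / 13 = 1081424.31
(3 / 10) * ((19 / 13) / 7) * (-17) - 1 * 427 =-428.06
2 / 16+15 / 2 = 61 / 8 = 7.62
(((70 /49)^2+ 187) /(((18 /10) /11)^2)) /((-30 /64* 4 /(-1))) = 44832920 /11907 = 3765.26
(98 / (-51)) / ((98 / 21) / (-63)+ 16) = -441 / 3655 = -0.12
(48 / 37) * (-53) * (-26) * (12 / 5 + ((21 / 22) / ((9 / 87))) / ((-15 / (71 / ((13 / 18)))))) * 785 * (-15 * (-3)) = -1492615654560 / 407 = -3667360330.61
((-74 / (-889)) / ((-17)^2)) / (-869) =-74 / 223264349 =-0.00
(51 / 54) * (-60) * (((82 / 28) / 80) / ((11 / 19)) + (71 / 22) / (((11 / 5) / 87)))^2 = -5090382501269537 / 5509701120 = -923894.49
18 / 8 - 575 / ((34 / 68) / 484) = -2226391 / 4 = -556597.75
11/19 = 0.58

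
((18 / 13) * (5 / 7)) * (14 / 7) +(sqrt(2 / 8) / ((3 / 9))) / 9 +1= 1717 / 546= 3.14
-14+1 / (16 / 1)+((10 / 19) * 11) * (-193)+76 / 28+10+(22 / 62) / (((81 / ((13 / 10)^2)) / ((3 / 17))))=-846753639187 / 756982800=-1118.59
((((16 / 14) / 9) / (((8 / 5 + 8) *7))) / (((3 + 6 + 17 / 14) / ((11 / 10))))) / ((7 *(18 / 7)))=0.00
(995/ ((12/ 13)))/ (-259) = -4.16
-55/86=-0.64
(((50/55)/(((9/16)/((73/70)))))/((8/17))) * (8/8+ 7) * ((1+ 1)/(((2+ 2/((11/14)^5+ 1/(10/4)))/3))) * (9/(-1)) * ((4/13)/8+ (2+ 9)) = -765617804344/217837763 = -3514.62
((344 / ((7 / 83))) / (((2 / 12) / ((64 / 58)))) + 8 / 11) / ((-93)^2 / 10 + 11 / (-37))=22312275760 / 714343399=31.23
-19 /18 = -1.06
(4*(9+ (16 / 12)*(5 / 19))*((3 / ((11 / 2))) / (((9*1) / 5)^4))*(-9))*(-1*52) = 138580000 / 152361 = 909.55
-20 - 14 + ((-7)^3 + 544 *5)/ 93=-785/ 93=-8.44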